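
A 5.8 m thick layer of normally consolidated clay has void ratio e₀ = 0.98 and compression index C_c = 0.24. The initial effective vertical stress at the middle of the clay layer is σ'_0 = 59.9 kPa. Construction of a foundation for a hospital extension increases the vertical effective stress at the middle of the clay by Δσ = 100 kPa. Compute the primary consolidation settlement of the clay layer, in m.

S_c ≈ 0.3 m

Final effective stress: σ'_f = σ'_0 + Δσ = 59.9 + 100 = 159.9 kPa.
Normally consolidated clay, so the full stress increment lies on the virgin compression line:
S_c = C_c·H/(1+e₀)·log₁₀(σ'_f/σ'_0) = 0.24×5.8/(1+0.98)×log₁₀(159.9/59.9)
    = 0.70303 × 0.42642 = 0.2998 m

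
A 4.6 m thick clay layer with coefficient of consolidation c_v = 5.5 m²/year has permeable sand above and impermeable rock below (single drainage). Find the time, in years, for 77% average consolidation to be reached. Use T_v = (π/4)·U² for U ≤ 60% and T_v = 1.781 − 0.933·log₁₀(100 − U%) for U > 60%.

Drainage path length: H_d = H = 4.6 m (single drainage).
U > 60%: T_v = 1.781 − 0.933·log₁₀(100 − 77) = 0.51051.
t = T_v·H_d²/c_v = 0.51051×4.6²/5.5 = 1.964 years.

t ≈ 1.96 years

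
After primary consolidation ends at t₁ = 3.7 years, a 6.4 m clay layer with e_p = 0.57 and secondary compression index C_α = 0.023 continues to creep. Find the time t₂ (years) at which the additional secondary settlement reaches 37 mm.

S_s = C_α·H/(1+e_p)·log₁₀(t₂/t₁) ⇒ log₁₀(t₂/t₁) = S_s·(1+e_p)/(C_α·H).
log₁₀(t₂/t₁) = 0.037 × (1+0.57) / (0.023×6.4) = 0.3946
t₂ = t₁ × 10^0.3946 = 3.7 × 2.481 = 9.18 years

t₂ ≈ 9.18 years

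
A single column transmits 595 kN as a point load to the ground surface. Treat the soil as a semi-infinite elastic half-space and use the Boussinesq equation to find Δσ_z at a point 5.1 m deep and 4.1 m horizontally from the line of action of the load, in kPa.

Δσ_z ≈ 3.14 kPa

Boussinesq vertical stress below a point load on an elastic half-space:
Δσ_z = 3P/(2πz²) · [1 + (r/z)²]^(−5/2)
r/z = 4.1/5.1 = 0.80392; [1+(r/z)²]^(−5/2) = 0.28756.
Δσ_z = 3×595/(2π×5.1²) × 0.28756 = 10.922 × 0.28756 = 3.141 kPa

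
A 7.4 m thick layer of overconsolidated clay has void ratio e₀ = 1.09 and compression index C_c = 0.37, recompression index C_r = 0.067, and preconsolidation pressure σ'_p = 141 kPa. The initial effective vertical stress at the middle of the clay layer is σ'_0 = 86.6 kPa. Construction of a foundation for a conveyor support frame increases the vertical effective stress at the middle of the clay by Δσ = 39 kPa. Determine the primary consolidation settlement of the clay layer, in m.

Final effective stress: σ'_f = 86.6 + 39 = 125.6 kPa.
σ'_f = 125.6 ≤ σ'_p = 141 kPa, so the clay remains overconsolidated and only the recompression index applies:
S_c = C_r·H/(1+e₀)·log₁₀(σ'_f/σ'_0) = 0.067×7.4/2.09×log₁₀(125.6/86.6)
    = 0.23723 × 0.16147 = 0.03831 m

S_c ≈ 0.0383 m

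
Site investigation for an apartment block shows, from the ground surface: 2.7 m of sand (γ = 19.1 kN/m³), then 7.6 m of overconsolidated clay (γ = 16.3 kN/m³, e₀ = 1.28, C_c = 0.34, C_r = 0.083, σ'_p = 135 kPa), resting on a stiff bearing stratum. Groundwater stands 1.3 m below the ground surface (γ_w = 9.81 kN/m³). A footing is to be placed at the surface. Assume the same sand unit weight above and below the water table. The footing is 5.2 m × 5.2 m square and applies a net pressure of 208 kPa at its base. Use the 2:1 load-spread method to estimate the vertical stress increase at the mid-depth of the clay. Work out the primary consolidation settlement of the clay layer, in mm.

S_c ≈ 60.7 mm

Mid-depth of clay below the ground surface: z = 2.7 + 7.6/2 = 6.5 m.
Total vertical stress at mid-clay: σ_v = 19.1×2.7 + 16.3×3.8 = 113.51 kPa.
Pore pressure: u = 9.81×(6.5 − 1.3) = 51.012 kPa.
Initial effective stress: σ'_0 = σ_v − u = 113.51 − 51.012 = 62.498 kPa.
Stress increase at mid-clay by the 2:1 spreading method:
Δσ = qBL/((B+z)(L+z)) = 208×5.2×5.2/((5.2+6.5)(5.2+6.5)) = 41.086 kPa
Final effective stress: σ'_f = 62.498 + 41.086 = 103.58 kPa.
σ'_f = 103.58 ≤ σ'_p = 135 kPa, so the clay remains overconsolidated and only the recompression index applies:
S_c = C_r·H/(1+e₀)·log₁₀(σ'_f/σ'_0) = 0.083×7.6/2.28×log₁₀(103.58/62.498)
    = 0.27666 × 0.21941 = 0.0607 m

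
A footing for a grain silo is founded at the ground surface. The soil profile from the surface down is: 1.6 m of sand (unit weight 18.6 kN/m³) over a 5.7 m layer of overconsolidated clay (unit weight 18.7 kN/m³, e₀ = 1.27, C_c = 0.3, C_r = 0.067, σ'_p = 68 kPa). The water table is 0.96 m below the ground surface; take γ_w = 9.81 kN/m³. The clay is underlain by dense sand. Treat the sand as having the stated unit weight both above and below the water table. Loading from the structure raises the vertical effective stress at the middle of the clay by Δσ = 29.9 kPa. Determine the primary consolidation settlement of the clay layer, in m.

S_c ≈ 0.0721 m

Mid-depth of clay below the ground surface: z = 1.6 + 5.7/2 = 4.45 m.
Total vertical stress at mid-clay: σ_v = 18.6×1.6 + 18.7×2.85 = 83.055 kPa.
Pore pressure: u = 9.81×(4.45 − 0.96) = 34.237 kPa.
Initial effective stress: σ'_0 = σ_v − u = 83.055 − 34.237 = 48.818 kPa.
Final effective stress: σ'_f = 48.818 + 29.9 = 78.718 kPa.
σ'_f = 78.718 > σ'_p = 68 kPa, so the stress path crosses the preconsolidation pressure — recompression up to σ'_p, then virgin compression beyond:
S_c = H/(1+e₀)·[C_r·log₁₀(σ'_p/σ'_0) + C_c·log₁₀(σ'_f/σ'_p)]
    = 5.7/2.27 × [0.067×log₁₀(68/48.818) + 0.3×log₁₀(78.718/68)]
    = 2.511 × [0.0096432 + 0.01907] = 0.0721 m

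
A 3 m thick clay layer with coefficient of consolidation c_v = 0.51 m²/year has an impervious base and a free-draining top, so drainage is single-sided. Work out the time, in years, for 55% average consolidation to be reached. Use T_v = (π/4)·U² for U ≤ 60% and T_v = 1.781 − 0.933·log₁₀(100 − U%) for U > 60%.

Drainage path length: H_d = H = 3 m (single drainage).
U ≤ 60%: T_v = (π/4)·U² = (π/4)×0.55² = 0.23758.
t = T_v·H_d²/c_v = 0.23758×3²/0.51 = 4.193 years.

t ≈ 4.19 years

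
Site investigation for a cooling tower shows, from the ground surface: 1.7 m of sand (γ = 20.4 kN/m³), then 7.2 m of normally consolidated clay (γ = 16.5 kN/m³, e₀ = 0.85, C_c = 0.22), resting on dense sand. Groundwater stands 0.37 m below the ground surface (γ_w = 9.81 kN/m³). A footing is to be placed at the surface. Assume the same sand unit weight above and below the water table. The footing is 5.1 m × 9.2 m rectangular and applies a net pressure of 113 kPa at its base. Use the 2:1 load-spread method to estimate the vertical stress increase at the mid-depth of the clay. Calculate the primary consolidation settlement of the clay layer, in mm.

S_c ≈ 212 mm

Mid-depth of clay below the ground surface: z = 1.7 + 7.2/2 = 5.3 m.
Total vertical stress at mid-clay: σ_v = 20.4×1.7 + 16.5×3.6 = 94.08 kPa.
Pore pressure: u = 9.81×(5.3 − 0.37) = 48.363 kPa.
Initial effective stress: σ'_0 = σ_v − u = 94.08 − 48.363 = 45.717 kPa.
Stress increase at mid-clay by the 2:1 spreading method:
Δσ = qBL/((B+z)(L+z)) = 113×5.1×9.2/((5.1+5.3)(9.2+5.3)) = 35.159 kPa
Final effective stress: σ'_f = σ'_0 + Δσ = 45.717 + 35.159 = 80.876 kPa.
Normally consolidated clay, so the full stress increment lies on the virgin compression line:
S_c = C_c·H/(1+e₀)·log₁₀(σ'_f/σ'_0) = 0.22×7.2/(1+0.85)×log₁₀(80.876/45.717)
    = 0.85622 × 0.24774 = 0.2121 m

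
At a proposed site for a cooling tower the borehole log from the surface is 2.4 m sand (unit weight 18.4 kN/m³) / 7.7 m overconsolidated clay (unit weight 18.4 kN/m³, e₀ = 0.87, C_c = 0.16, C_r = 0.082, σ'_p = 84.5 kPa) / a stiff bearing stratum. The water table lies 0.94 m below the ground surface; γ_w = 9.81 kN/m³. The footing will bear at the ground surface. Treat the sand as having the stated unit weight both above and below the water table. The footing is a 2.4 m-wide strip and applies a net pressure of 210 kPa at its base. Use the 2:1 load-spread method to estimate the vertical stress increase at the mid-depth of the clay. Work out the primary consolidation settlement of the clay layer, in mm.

S_c ≈ 146 mm

Mid-depth of clay below the ground surface: z = 2.4 + 7.7/2 = 6.25 m.
Total vertical stress at mid-clay: σ_v = 18.4×2.4 + 18.4×3.85 = 115 kPa.
Pore pressure: u = 9.81×(6.25 − 0.94) = 52.091 kPa.
Initial effective stress: σ'_0 = σ_v − u = 115 − 52.091 = 62.909 kPa.
Stress increase at mid-clay by the 2:1 spreading method:
Δσ = qB/(B+z) = 210×2.4/(2.4+6.25) = 58.266 kPa
Final effective stress: σ'_f = 62.909 + 58.266 = 121.17 kPa.
σ'_f = 121.17 > σ'_p = 84.5 kPa, so the stress path crosses the preconsolidation pressure — recompression up to σ'_p, then virgin compression beyond:
S_c = H/(1+e₀)·[C_r·log₁₀(σ'_p/σ'_0) + C_c·log₁₀(σ'_f/σ'_p)]
    = 7.7/1.87 × [0.082×log₁₀(84.5/62.909) + 0.16×log₁₀(121.17/84.5)]
    = 4.1176 × [0.010508 + 0.025046] = 0.1464 m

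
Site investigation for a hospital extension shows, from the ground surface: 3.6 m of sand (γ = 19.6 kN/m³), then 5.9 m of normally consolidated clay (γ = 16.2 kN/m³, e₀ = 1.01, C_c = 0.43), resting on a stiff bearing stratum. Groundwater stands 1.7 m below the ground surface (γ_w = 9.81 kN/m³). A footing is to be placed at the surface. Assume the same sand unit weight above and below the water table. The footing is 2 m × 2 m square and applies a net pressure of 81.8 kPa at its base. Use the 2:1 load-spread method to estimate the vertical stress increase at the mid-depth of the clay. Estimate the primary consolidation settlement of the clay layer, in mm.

Mid-depth of clay below the ground surface: z = 3.6 + 5.9/2 = 6.55 m.
Total vertical stress at mid-clay: σ_v = 19.6×3.6 + 16.2×2.95 = 118.35 kPa.
Pore pressure: u = 9.81×(6.55 − 1.7) = 47.578 kPa.
Initial effective stress: σ'_0 = σ_v − u = 118.35 − 47.578 = 70.772 kPa.
Stress increase at mid-clay by the 2:1 spreading method:
Δσ = qBL/((B+z)(L+z)) = 81.8×2×2/((2+6.55)(2+6.55)) = 4.4759 kPa
Final effective stress: σ'_f = σ'_0 + Δσ = 70.772 + 4.4759 = 75.248 kPa.
Normally consolidated clay, so the full stress increment lies on the virgin compression line:
S_c = C_c·H/(1+e₀)·log₁₀(σ'_f/σ'_0) = 0.43×5.9/(1+1.01)×log₁₀(75.248/70.772)
    = 1.2622 × 0.026633 = 0.03362 m

S_c ≈ 33.6 mm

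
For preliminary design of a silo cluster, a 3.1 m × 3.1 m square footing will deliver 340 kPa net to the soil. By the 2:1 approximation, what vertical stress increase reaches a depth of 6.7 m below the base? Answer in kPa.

Δσ_z ≈ 34 kPa

By the 2:1 method the load spreads at 1 horizontal : 2 vertical, so at depth z the loaded area has grown by z in each plan dimension:
Δσ = qBL/((B+z)(L+z)) = 340×3.1×3.1/((3.1+6.7)(3.1+6.7)) = 34.021 kPa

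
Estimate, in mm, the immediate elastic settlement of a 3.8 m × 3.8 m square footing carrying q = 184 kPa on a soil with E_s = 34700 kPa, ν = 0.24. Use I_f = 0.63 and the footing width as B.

Immediate (elastic) settlement: S_e = q·B·(1−ν²)/E_s · I_f.
S_e = 184 × 3.8 × (1 − 0.24²) / 34700 × 0.63
    = 184 × 3.8 × 0.9424 / 34700 × 0.63
    = 0.01196 m = 11.96 mm

S_e ≈ 12 mm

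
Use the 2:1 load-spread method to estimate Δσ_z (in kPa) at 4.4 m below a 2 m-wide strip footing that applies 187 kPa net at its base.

Δσ_z ≈ 58.4 kPa

By the 2:1 method the load spreads at 1 horizontal : 2 vertical, so at depth z the loaded area has grown by z in each plan dimension:
Δσ = qB/(B+z) = 187×2/(2+4.4) = 58.438 kPa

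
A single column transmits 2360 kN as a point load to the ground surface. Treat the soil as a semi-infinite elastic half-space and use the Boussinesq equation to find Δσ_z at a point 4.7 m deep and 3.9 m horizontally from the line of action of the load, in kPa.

Boussinesq vertical stress below a point load on an elastic half-space:
Δσ_z = 3P/(2πz²) · [1 + (r/z)²]^(−5/2)
r/z = 3.9/4.7 = 0.82979; [1+(r/z)²]^(−5/2) = 0.26991.
Δσ_z = 3×2360/(2π×4.7²) × 0.26991 = 51.01 × 0.26991 = 13.77 kPa

Δσ_z ≈ 13.8 kPa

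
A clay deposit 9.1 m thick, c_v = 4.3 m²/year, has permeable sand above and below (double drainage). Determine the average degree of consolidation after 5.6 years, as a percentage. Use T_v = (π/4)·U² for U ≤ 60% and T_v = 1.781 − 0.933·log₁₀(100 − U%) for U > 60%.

U ≈ 95.4 %

Drainage path length: H_d = H/2 = 4.55 m (double drainage).
T_v = c_v·t/H_d² = 4.3×5.6/4.55² = 1.1631.
T_v = 1.1631 corresponds to the U > 60% branch:
U = 1 − 10^((1.781 − T_v)/0.933)/100 = 0.9541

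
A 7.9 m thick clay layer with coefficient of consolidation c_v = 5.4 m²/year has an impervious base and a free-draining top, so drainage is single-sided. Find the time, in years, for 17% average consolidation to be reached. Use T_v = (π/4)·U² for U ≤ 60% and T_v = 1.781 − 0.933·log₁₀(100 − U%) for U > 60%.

Drainage path length: H_d = H = 7.9 m (single drainage).
U ≤ 60%: T_v = (π/4)·U² = (π/4)×0.17² = 0.022698.
t = T_v·H_d²/c_v = 0.022698×7.9²/5.4 = 0.2623 years.

t ≈ 0.262 years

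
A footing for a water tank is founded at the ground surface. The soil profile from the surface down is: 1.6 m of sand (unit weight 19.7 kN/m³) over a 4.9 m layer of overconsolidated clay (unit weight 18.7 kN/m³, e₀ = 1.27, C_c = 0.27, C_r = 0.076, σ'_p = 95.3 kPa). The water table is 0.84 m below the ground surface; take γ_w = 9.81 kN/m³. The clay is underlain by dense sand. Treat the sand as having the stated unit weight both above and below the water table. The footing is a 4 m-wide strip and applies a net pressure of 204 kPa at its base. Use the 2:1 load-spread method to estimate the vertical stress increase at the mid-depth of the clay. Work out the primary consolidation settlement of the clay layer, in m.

S_c ≈ 0.162 m

Mid-depth of clay below the ground surface: z = 1.6 + 4.9/2 = 4.05 m.
Total vertical stress at mid-clay: σ_v = 19.7×1.6 + 18.7×2.45 = 77.335 kPa.
Pore pressure: u = 9.81×(4.05 − 0.84) = 31.49 kPa.
Initial effective stress: σ'_0 = σ_v − u = 77.335 − 31.49 = 45.845 kPa.
Stress increase at mid-clay by the 2:1 spreading method:
Δσ = qB/(B+z) = 204×4/(4+4.05) = 101.37 kPa
Final effective stress: σ'_f = 45.845 + 101.37 = 147.22 kPa.
σ'_f = 147.22 > σ'_p = 95.3 kPa, so the stress path crosses the preconsolidation pressure — recompression up to σ'_p, then virgin compression beyond:
S_c = H/(1+e₀)·[C_r·log₁₀(σ'_p/σ'_0) + C_c·log₁₀(σ'_f/σ'_p)]
    = 4.9/2.27 × [0.076×log₁₀(95.3/45.845) + 0.27×log₁₀(147.22/95.3)]
    = 2.1586 × [0.024153 + 0.050996] = 0.1622 m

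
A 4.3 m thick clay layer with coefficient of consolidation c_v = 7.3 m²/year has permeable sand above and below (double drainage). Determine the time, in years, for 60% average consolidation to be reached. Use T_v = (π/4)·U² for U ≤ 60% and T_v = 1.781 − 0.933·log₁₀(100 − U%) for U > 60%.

t ≈ 0.179 years

Drainage path length: H_d = H/2 = 2.15 m (double drainage).
U ≤ 60%: T_v = (π/4)·U² = (π/4)×0.6² = 0.28274.
t = T_v·H_d²/c_v = 0.28274×2.15²/7.3 = 0.179 years.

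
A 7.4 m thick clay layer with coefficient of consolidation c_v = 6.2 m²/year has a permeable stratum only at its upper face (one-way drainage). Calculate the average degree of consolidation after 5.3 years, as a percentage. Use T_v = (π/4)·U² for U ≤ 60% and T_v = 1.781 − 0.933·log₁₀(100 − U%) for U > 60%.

Drainage path length: H_d = H = 7.4 m (single drainage).
T_v = c_v·t/H_d² = 6.2×5.3/7.4² = 0.60007.
T_v = 0.60007 corresponds to the U > 60% branch:
U = 1 − 10^((1.781 − T_v)/0.933)/100 = 0.8156

U ≈ 81.6 %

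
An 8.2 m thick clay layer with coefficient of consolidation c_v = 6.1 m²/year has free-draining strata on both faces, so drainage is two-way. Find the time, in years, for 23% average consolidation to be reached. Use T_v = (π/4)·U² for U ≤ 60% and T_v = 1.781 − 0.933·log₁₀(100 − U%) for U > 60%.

t ≈ 0.114 years

Drainage path length: H_d = H/2 = 4.1 m (double drainage).
U ≤ 60%: T_v = (π/4)·U² = (π/4)×0.23² = 0.041548.
t = T_v·H_d²/c_v = 0.041548×4.1²/6.1 = 0.1145 years.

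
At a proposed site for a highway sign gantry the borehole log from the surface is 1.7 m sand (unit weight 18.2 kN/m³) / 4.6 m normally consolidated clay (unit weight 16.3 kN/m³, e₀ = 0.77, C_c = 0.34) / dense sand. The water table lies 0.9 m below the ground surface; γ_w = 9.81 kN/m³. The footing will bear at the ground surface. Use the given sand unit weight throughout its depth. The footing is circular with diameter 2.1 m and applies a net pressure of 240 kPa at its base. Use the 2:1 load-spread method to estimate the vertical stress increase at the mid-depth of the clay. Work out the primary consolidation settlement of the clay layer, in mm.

Mid-depth of clay below the ground surface: z = 1.7 + 4.6/2 = 4 m.
Total vertical stress at mid-clay: σ_v = 18.2×1.7 + 16.3×2.3 = 68.43 kPa.
Pore pressure: u = 9.81×(4 − 0.9) = 30.411 kPa.
Initial effective stress: σ'_0 = σ_v − u = 68.43 − 30.411 = 38.019 kPa.
Stress increase at mid-clay by the 2:1 spreading method:
Δσ ≈ qD²/(D+z)² = 240×2.1²/(2.1+4)² = 28.444 kPa
Final effective stress: σ'_f = σ'_0 + Δσ = 38.019 + 28.444 = 66.463 kPa.
Normally consolidated clay, so the full stress increment lies on the virgin compression line:
S_c = C_c·H/(1+e₀)·log₁₀(σ'_f/σ'_0) = 0.34×4.6/(1+0.77)×log₁₀(66.463/38.019)
    = 0.88362 × 0.24258 = 0.2143 m

S_c ≈ 214 mm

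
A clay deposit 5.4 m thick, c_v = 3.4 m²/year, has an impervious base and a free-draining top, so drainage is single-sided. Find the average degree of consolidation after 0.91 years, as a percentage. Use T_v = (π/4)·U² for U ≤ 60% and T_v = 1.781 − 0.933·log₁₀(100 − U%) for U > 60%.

U ≈ 36.8 %

Drainage path length: H_d = H = 5.4 m (single drainage).
T_v = c_v·t/H_d² = 3.4×0.91/5.4² = 0.1061.
T_v = 0.1061 corresponds to the U ≤ 60% branch:
U = √(4T_v/π) = 0.3675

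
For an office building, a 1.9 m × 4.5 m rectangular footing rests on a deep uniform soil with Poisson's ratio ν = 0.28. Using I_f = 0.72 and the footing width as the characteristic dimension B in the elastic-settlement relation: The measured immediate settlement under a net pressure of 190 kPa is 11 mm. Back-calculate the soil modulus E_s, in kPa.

S_e = q·B·(1−ν²)/E_s · I_f  ⇒  E_s = q·B·(1−ν²)·I_f / S_e.
E_s = 190 × 1.9 × 0.9216 × 0.72 / 0.011 = 21780 kPa

E_s ≈ 21800 kPa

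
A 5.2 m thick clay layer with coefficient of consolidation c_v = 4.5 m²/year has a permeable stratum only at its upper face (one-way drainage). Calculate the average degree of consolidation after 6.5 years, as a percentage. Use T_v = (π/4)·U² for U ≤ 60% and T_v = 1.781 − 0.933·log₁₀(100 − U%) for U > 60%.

Drainage path length: H_d = H = 5.2 m (single drainage).
T_v = c_v·t/H_d² = 4.5×6.5/5.2² = 1.0817.
T_v = 1.0817 corresponds to the U > 60% branch:
U = 1 − 10^((1.781 − T_v)/0.933)/100 = 0.9438

U ≈ 94.4 %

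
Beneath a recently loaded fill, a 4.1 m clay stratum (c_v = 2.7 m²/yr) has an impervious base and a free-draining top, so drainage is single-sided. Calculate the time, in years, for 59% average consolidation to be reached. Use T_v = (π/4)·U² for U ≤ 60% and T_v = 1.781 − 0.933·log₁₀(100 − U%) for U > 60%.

Drainage path length: H_d = H = 4.1 m (single drainage).
U ≤ 60%: T_v = (π/4)·U² = (π/4)×0.59² = 0.2734.
t = T_v·H_d²/c_v = 0.2734×4.1²/2.7 = 1.702 years.

t ≈ 1.7 years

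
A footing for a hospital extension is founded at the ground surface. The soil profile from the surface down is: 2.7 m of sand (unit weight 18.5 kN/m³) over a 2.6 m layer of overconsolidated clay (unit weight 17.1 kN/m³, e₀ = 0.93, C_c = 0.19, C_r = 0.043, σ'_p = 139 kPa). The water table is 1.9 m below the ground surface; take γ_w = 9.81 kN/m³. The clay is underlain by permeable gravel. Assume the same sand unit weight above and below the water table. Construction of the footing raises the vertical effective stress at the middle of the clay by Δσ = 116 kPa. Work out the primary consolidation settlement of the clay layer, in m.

S_c ≈ 0.0457 m

Mid-depth of clay below the ground surface: z = 2.7 + 2.6/2 = 4 m.
Total vertical stress at mid-clay: σ_v = 18.5×2.7 + 17.1×1.3 = 72.18 kPa.
Pore pressure: u = 9.81×(4 − 1.9) = 20.601 kPa.
Initial effective stress: σ'_0 = σ_v − u = 72.18 − 20.601 = 51.579 kPa.
Final effective stress: σ'_f = 51.579 + 116 = 167.58 kPa.
σ'_f = 167.58 > σ'_p = 139 kPa, so the stress path crosses the preconsolidation pressure — recompression up to σ'_p, then virgin compression beyond:
S_c = H/(1+e₀)·[C_r·log₁₀(σ'_p/σ'_0) + C_c·log₁₀(σ'_f/σ'_p)]
    = 2.6/1.93 × [0.043×log₁₀(139/51.579) + 0.19×log₁₀(167.58/139)]
    = 1.3472 × [0.018513 + 0.015429] = 0.04573 m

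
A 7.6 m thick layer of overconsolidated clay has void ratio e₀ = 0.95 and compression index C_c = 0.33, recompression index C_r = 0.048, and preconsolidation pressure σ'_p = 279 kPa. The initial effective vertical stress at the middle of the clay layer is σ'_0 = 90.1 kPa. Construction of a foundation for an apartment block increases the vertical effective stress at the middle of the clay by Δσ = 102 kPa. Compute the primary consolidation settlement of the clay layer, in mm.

S_c ≈ 61.5 mm

Final effective stress: σ'_f = 90.1 + 102 = 192.1 kPa.
σ'_f = 192.1 ≤ σ'_p = 279 kPa, so the clay remains overconsolidated and only the recompression index applies:
S_c = C_r·H/(1+e₀)·log₁₀(σ'_f/σ'_0) = 0.048×7.6/1.95×log₁₀(192.1/90.1)
    = 0.18708 × 0.3288 = 0.06151 m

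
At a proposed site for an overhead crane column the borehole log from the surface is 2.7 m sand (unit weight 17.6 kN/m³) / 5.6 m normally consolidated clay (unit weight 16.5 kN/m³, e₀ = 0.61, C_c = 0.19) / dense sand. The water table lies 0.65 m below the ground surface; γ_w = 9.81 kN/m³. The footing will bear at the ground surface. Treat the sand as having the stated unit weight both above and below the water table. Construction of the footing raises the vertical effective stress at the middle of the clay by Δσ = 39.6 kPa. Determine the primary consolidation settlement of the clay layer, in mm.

S_c ≈ 178 mm

Mid-depth of clay below the ground surface: z = 2.7 + 5.6/2 = 5.5 m.
Total vertical stress at mid-clay: σ_v = 17.6×2.7 + 16.5×2.8 = 93.72 kPa.
Pore pressure: u = 9.81×(5.5 − 0.65) = 47.578 kPa.
Initial effective stress: σ'_0 = σ_v − u = 93.72 − 47.578 = 46.142 kPa.
Final effective stress: σ'_f = σ'_0 + Δσ = 46.142 + 39.6 = 85.742 kPa.
Normally consolidated clay, so the full stress increment lies on the virgin compression line:
S_c = C_c·H/(1+e₀)·log₁₀(σ'_f/σ'_0) = 0.19×5.6/(1+0.61)×log₁₀(85.742/46.142)
    = 0.66087 × 0.2691 = 0.1778 m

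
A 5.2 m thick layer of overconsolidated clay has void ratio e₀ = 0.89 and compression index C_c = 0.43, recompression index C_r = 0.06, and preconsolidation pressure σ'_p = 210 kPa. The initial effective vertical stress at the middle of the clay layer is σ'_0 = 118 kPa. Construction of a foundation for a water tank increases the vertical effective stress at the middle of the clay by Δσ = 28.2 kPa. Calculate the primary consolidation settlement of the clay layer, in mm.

S_c ≈ 15.4 mm

Final effective stress: σ'_f = 118 + 28.2 = 146.2 kPa.
σ'_f = 146.2 ≤ σ'_p = 210 kPa, so the clay remains overconsolidated and only the recompression index applies:
S_c = C_r·H/(1+e₀)·log₁₀(σ'_f/σ'_0) = 0.06×5.2/1.89×log₁₀(146.2/118)
    = 0.16508 × 0.093065 = 0.01536 m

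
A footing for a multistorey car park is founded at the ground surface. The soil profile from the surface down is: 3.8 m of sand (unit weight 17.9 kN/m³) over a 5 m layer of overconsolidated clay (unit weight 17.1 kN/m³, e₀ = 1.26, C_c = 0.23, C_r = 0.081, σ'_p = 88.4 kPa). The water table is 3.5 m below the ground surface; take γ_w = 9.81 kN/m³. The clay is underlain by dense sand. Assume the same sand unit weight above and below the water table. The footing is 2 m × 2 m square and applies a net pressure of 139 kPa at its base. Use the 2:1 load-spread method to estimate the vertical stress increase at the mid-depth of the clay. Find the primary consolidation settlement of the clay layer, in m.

S_c ≈ 0.0119 m

Mid-depth of clay below the ground surface: z = 3.8 + 5/2 = 6.3 m.
Total vertical stress at mid-clay: σ_v = 17.9×3.8 + 17.1×2.5 = 110.77 kPa.
Pore pressure: u = 9.81×(6.3 − 3.5) = 27.468 kPa.
Initial effective stress: σ'_0 = σ_v − u = 110.77 − 27.468 = 83.302 kPa.
Stress increase at mid-clay by the 2:1 spreading method:
Δσ = qBL/((B+z)(L+z)) = 139×2×2/((2+6.3)(2+6.3)) = 8.0708 kPa
Final effective stress: σ'_f = 83.302 + 8.0708 = 91.373 kPa.
σ'_f = 91.373 > σ'_p = 88.4 kPa, so the stress path crosses the preconsolidation pressure — recompression up to σ'_p, then virgin compression beyond:
S_c = H/(1+e₀)·[C_r·log₁₀(σ'_p/σ'_0) + C_c·log₁₀(σ'_f/σ'_p)]
    = 5/2.26 × [0.081×log₁₀(88.4/83.302) + 0.23×log₁₀(91.373/88.4)]
    = 2.2124 × [0.0020895 + 0.0033041] = 0.01193 m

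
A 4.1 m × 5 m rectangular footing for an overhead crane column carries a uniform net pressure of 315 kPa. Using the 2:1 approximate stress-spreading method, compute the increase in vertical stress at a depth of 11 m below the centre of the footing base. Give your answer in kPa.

By the 2:1 method the load spreads at 1 horizontal : 2 vertical, so at depth z the loaded area has grown by z in each plan dimension:
Δσ = qBL/((B+z)(L+z)) = 315×4.1×5/((4.1+11)(5+11)) = 26.728 kPa

Δσ_z ≈ 26.7 kPa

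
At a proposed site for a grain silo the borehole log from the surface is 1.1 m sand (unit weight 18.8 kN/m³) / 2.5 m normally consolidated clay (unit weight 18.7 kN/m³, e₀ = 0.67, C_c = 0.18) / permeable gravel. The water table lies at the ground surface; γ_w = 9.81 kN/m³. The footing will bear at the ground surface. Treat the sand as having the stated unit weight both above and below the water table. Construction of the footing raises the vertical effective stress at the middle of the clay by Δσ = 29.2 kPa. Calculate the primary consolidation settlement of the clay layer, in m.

Mid-depth of clay below the ground surface: z = 1.1 + 2.5/2 = 2.35 m.
Total vertical stress at mid-clay: σ_v = 18.8×1.1 + 18.7×1.25 = 44.055 kPa.
Pore pressure: u = 9.81×(2.35 − 0) = 23.054 kPa.
Initial effective stress: σ'_0 = σ_v − u = 44.055 − 23.054 = 21.001 kPa.
Final effective stress: σ'_f = σ'_0 + Δσ = 21.001 + 29.2 = 50.201 kPa.
Normally consolidated clay, so the full stress increment lies on the virgin compression line:
S_c = C_c·H/(1+e₀)·log₁₀(σ'_f/σ'_0) = 0.18×2.5/(1+0.67)×log₁₀(50.201/21.001)
    = 0.26946 × 0.37847 = 0.102 m

S_c ≈ 0.102 m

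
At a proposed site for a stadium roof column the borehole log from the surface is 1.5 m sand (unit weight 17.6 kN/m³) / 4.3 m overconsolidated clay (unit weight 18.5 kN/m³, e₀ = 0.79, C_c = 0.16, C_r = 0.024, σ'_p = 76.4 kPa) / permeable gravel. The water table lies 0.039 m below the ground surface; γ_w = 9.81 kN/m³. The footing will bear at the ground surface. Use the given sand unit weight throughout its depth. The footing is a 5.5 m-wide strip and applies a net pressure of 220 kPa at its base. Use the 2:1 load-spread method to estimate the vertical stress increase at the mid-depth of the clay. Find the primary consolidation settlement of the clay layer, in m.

Mid-depth of clay below the ground surface: z = 1.5 + 4.3/2 = 3.65 m.
Total vertical stress at mid-clay: σ_v = 17.6×1.5 + 18.5×2.15 = 66.175 kPa.
Pore pressure: u = 9.81×(3.65 − 0.039) = 35.424 kPa.
Initial effective stress: σ'_0 = σ_v − u = 66.175 − 35.424 = 30.751 kPa.
Stress increase at mid-clay by the 2:1 spreading method:
Δσ = qB/(B+z) = 220×5.5/(5.5+3.65) = 132.24 kPa
Final effective stress: σ'_f = 30.751 + 132.24 = 162.99 kPa.
σ'_f = 162.99 > σ'_p = 76.4 kPa, so the stress path crosses the preconsolidation pressure — recompression up to σ'_p, then virgin compression beyond:
S_c = H/(1+e₀)·[C_r·log₁₀(σ'_p/σ'_0) + C_c·log₁₀(σ'_f/σ'_p)]
    = 4.3/1.79 × [0.024×log₁₀(76.4/30.751) + 0.16×log₁₀(162.99/76.4)]
    = 2.4022 × [0.0094856 + 0.052651] = 0.1493 m

S_c ≈ 0.149 m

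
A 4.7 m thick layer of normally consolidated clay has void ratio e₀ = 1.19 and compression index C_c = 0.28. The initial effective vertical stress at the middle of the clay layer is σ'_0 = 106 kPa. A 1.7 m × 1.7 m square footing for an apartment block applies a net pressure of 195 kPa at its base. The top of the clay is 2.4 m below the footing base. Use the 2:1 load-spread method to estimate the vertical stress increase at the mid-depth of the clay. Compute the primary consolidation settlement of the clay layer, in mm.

S_c ≈ 31.4 mm

Mid-depth of clay below the footing base: z = 2.4 + 4.7/2 = 4.75 m.
Stress increase at mid-clay by the 2:1 spreading method:
Δσ = qBL/((B+z)(L+z)) = 195×1.7×1.7/((1.7+4.75)(1.7+4.75)) = 13.546 kPa
Final effective stress: σ'_f = σ'_0 + Δσ = 106 + 13.546 = 119.55 kPa.
Normally consolidated clay, so the full stress increment lies on the virgin compression line:
S_c = C_c·H/(1+e₀)·log₁₀(σ'_f/σ'_0) = 0.28×4.7/(1+1.19)×log₁₀(119.55/106)
    = 0.60091 × 0.052244 = 0.03139 m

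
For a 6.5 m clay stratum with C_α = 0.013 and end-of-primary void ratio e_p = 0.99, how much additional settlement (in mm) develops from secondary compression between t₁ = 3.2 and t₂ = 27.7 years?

S_s ≈ 39.8 mm

Secondary compression: S_s = C_α·H/(1+e_p)·log₁₀(t₂/t₁)
S_s = 0.013×6.5/(1+0.99)×log₁₀(27.7/3.2)
    = 0.04246 × 0.9373 = 0.0398 m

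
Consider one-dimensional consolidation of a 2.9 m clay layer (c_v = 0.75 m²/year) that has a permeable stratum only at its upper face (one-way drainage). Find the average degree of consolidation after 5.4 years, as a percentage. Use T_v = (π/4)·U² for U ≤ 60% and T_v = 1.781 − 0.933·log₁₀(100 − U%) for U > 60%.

Drainage path length: H_d = H = 2.9 m (single drainage).
T_v = c_v·t/H_d² = 0.75×5.4/2.9² = 0.48157.
T_v = 0.48157 corresponds to the U > 60% branch:
U = 1 − 10^((1.781 − T_v)/0.933)/100 = 0.753

U ≈ 75.3 %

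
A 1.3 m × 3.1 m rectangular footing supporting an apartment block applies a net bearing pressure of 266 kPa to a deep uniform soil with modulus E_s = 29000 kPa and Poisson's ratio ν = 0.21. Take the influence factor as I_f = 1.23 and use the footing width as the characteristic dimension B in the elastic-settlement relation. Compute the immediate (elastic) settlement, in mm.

S_e ≈ 14 mm

Immediate (elastic) settlement: S_e = q·B·(1−ν²)/E_s · I_f.
S_e = 266 × 1.3 × (1 − 0.21²) / 29000 × 1.23
    = 266 × 1.3 × 0.9559 / 29000 × 1.23
    = 0.01402 m = 14.02 mm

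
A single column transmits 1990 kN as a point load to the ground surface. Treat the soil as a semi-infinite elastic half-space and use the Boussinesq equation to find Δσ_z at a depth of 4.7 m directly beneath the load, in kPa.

Δσ_z ≈ 43 kPa

Boussinesq vertical stress below a point load on an elastic half-space:
Δσ_z = 3P/(2πz²) · [1 + (r/z)²]^(−5/2)
r/z = 0/4.7 = 0; [1+(r/z)²]^(−5/2) = 1.
Δσ_z = 3×1990/(2π×4.7²) × 1 = 43.013 × 1 = 43.01 kPa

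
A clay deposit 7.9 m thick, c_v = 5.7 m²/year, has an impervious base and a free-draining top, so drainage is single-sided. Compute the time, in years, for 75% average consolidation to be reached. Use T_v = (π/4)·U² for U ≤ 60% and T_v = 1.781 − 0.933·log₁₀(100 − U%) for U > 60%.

Drainage path length: H_d = H = 7.9 m (single drainage).
U > 60%: T_v = 1.781 − 0.933·log₁₀(100 − 75) = 0.47672.
t = T_v·H_d²/c_v = 0.47672×7.9²/5.7 = 5.22 years.

t ≈ 5.22 years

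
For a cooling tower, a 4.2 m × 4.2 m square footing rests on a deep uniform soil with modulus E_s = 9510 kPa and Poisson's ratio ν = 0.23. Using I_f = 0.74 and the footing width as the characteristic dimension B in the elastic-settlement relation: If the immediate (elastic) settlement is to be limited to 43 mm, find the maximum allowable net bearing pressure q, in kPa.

S_e = q·B·(1−ν²)/E_s · I_f  ⇒  q = S_e·E_s / (B·(1−ν²)·I_f).
q = 0.043 × 9510 / (4.2 × 0.9471 × 0.74) = 138.9 kPa

q ≈ 139 kPa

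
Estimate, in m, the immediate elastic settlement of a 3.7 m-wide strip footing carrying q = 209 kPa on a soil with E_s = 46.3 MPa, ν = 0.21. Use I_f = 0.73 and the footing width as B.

Immediate (elastic) settlement: S_e = q·B·(1−ν²)/E_s · I_f.
E_s = 46.3 MPa = 46300 kPa.
S_e = 209 × 3.7 × (1 − 0.21²) / 46300 × 0.73
    = 209 × 3.7 × 0.9559 / 46300 × 0.73
    = 0.01165 m

S_e ≈ 0.0117 m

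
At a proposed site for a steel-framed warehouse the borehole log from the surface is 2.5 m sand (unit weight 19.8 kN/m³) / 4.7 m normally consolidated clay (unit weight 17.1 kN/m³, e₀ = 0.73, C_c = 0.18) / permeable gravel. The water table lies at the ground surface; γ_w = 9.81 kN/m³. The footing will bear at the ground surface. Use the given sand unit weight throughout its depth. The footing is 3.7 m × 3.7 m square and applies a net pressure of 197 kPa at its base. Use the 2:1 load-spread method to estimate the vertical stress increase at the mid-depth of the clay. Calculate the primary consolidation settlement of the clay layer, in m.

S_c ≈ 0.134 m

Mid-depth of clay below the ground surface: z = 2.5 + 4.7/2 = 4.85 m.
Total vertical stress at mid-clay: σ_v = 19.8×2.5 + 17.1×2.35 = 89.685 kPa.
Pore pressure: u = 9.81×(4.85 − 0) = 47.578 kPa.
Initial effective stress: σ'_0 = σ_v − u = 89.685 − 47.578 = 42.107 kPa.
Stress increase at mid-clay by the 2:1 spreading method:
Δσ = qBL/((B+z)(L+z)) = 197×3.7×3.7/((3.7+4.85)(3.7+4.85)) = 36.892 kPa
Final effective stress: σ'_f = σ'_0 + Δσ = 42.107 + 36.892 = 78.999 kPa.
Normally consolidated clay, so the full stress increment lies on the virgin compression line:
S_c = C_c·H/(1+e₀)·log₁₀(σ'_f/σ'_0) = 0.18×4.7/(1+0.73)×log₁₀(78.999/42.107)
    = 0.48902 × 0.27327 = 0.1336 m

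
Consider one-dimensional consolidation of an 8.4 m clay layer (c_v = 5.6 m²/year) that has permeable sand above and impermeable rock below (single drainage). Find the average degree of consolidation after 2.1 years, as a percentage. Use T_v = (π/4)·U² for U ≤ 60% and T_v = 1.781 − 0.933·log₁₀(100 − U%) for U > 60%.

U ≈ 46.1 %

Drainage path length: H_d = H = 8.4 m (single drainage).
T_v = c_v·t/H_d² = 5.6×2.1/8.4² = 0.16667.
T_v = 0.16667 corresponds to the U ≤ 60% branch:
U = √(4T_v/π) = 0.4607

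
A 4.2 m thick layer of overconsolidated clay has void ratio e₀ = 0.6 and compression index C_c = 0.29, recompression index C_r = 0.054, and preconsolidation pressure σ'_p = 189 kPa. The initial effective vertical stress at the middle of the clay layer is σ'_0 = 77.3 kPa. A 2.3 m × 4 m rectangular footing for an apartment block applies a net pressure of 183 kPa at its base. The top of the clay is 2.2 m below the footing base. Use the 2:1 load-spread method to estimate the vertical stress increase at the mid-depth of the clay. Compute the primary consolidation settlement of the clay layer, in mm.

S_c ≈ 20.6 mm

Mid-depth of clay below the footing base: z = 2.2 + 4.2/2 = 4.3 m.
Stress increase at mid-clay by the 2:1 spreading method:
Δσ = qBL/((B+z)(L+z)) = 183×2.3×4/((2.3+4.3)(4+4.3)) = 30.734 kPa
Final effective stress: σ'_f = 77.3 + 30.734 = 108.03 kPa.
σ'_f = 108.03 ≤ σ'_p = 189 kPa, so the clay remains overconsolidated and only the recompression index applies:
S_c = C_r·H/(1+e₀)·log₁₀(σ'_f/σ'_0) = 0.054×4.2/1.6×log₁₀(108.03/77.3)
    = 0.14175 × 0.14536 = 0.0206 m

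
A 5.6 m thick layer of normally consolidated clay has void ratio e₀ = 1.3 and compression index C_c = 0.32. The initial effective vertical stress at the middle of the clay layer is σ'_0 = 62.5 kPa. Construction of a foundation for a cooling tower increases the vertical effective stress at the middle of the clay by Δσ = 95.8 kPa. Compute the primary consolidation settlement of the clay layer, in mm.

Final effective stress: σ'_f = σ'_0 + Δσ = 62.5 + 95.8 = 158.3 kPa.
Normally consolidated clay, so the full stress increment lies on the virgin compression line:
S_c = C_c·H/(1+e₀)·log₁₀(σ'_f/σ'_0) = 0.32×5.6/(1+1.3)×log₁₀(158.3/62.5)
    = 0.77913 × 0.4036 = 0.3145 m

S_c ≈ 314 mm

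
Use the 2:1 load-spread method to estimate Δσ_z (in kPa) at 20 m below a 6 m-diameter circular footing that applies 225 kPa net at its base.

Δσ_z ≈ 12 kPa

By the 2:1 method the load spreads at 1 horizontal : 2 vertical, so at depth z the loaded area has grown by z in each plan dimension:
Δσ ≈ qD²/(D+z)² = 225×6²/(6+20)² = 11.982 kPa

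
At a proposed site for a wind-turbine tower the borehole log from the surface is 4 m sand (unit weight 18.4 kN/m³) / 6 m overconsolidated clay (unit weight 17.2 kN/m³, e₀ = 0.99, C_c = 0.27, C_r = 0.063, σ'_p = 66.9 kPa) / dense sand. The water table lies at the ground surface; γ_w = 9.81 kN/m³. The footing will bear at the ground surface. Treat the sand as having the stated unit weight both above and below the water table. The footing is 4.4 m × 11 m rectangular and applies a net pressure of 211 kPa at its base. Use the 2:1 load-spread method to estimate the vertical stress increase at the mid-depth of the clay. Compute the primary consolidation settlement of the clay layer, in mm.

Mid-depth of clay below the ground surface: z = 4 + 6/2 = 7 m.
Total vertical stress at mid-clay: σ_v = 18.4×4 + 17.2×3 = 125.2 kPa.
Pore pressure: u = 9.81×(7 − 0) = 68.67 kPa.
Initial effective stress: σ'_0 = σ_v − u = 125.2 − 68.67 = 56.53 kPa.
Stress increase at mid-clay by the 2:1 spreading method:
Δσ = qBL/((B+z)(L+z)) = 211×4.4×11/((4.4+7)(11+7)) = 49.768 kPa
Final effective stress: σ'_f = 56.53 + 49.768 = 106.3 kPa.
σ'_f = 106.3 > σ'_p = 66.9 kPa, so the stress path crosses the preconsolidation pressure — recompression up to σ'_p, then virgin compression beyond:
S_c = H/(1+e₀)·[C_r·log₁₀(σ'_p/σ'_0) + C_c·log₁₀(σ'_f/σ'_p)]
    = 6/1.99 × [0.063×log₁₀(66.9/56.53) + 0.27×log₁₀(106.3/66.9)]
    = 3.0151 × [0.0046083 + 0.054299] = 0.1776 m

S_c ≈ 178 mm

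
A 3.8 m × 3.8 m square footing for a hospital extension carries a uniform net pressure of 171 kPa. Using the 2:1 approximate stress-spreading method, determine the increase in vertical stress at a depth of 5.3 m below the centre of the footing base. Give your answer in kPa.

Δσ_z ≈ 29.8 kPa

By the 2:1 method the load spreads at 1 horizontal : 2 vertical, so at depth z the loaded area has grown by z in each plan dimension:
Δσ = qBL/((B+z)(L+z)) = 171×3.8×3.8/((3.8+5.3)(3.8+5.3)) = 29.818 kPa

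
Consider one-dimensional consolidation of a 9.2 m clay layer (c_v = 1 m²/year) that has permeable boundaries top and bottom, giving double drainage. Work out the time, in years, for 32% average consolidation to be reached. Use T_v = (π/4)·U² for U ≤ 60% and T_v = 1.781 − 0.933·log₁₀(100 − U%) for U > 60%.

t ≈ 1.7 years

Drainage path length: H_d = H/2 = 4.6 m (double drainage).
U ≤ 60%: T_v = (π/4)·U² = (π/4)×0.32² = 0.080425.
t = T_v·H_d²/c_v = 0.080425×4.6²/1 = 1.702 years.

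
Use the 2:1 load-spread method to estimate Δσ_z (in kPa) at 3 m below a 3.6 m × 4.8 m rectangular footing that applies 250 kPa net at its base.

Δσ_z ≈ 83.9 kPa

By the 2:1 method the load spreads at 1 horizontal : 2 vertical, so at depth z the loaded area has grown by z in each plan dimension:
Δσ = qBL/((B+z)(L+z)) = 250×3.6×4.8/((3.6+3)(4.8+3)) = 83.916 kPa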